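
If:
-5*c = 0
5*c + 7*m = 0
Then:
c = 0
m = 0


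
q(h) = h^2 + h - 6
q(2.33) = 1.76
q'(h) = 2*h + 1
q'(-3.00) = -5.00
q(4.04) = 14.36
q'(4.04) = 9.08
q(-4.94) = 13.46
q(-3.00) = 0.00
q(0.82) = -4.51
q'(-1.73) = -2.46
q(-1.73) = -4.74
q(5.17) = 25.90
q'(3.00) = 7.00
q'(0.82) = 2.64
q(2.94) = 5.58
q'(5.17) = 11.34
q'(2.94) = 6.88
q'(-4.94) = -8.88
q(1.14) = -3.56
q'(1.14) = 3.28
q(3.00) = 6.00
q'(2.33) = 5.66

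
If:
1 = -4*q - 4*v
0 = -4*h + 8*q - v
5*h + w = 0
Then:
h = -w/5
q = -4*w/45 - 1/36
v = 4*w/45 - 2/9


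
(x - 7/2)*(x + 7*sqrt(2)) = x^2 - 7*x/2 + 7*sqrt(2)*x - 49*sqrt(2)/2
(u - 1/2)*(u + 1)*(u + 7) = u^3 + 15*u^2/2 + 3*u - 7/2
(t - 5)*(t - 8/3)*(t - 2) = t^3 - 29*t^2/3 + 86*t/3 - 80/3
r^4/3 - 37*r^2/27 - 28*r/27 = r*(r/3 + 1/3)*(r - 7/3)*(r + 4/3)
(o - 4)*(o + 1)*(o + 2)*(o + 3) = o^4 + 2*o^3 - 13*o^2 - 38*o - 24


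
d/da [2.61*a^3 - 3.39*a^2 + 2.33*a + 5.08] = 7.83*a^2 - 6.78*a + 2.33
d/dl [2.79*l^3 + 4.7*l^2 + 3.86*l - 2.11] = 8.37*l^2 + 9.4*l + 3.86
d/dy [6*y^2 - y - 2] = 12*y - 1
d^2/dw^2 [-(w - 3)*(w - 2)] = -2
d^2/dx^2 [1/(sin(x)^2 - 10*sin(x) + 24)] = 2*(-2*sin(x)^4 + 15*sin(x)^3 + sin(x)^2 - 150*sin(x) + 76)/(sin(x)^2 - 10*sin(x) + 24)^3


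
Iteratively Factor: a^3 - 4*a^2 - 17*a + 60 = (a + 4)*(a^2 - 8*a + 15) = (a - 5)*(a + 4)*(a - 3)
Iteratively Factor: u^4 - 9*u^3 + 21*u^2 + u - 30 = (u - 3)*(u^3 - 6*u^2 + 3*u + 10) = (u - 5)*(u - 3)*(u^2 - u - 2) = (u - 5)*(u - 3)*(u - 2)*(u + 1)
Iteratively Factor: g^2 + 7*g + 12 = (g + 4)*(g + 3)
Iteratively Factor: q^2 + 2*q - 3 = (q + 3)*(q - 1)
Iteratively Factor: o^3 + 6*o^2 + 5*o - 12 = (o + 4)*(o^2 + 2*o - 3) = (o - 1)*(o + 4)*(o + 3)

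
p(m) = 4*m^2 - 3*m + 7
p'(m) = 8*m - 3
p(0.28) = 6.47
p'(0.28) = -0.76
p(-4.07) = 85.47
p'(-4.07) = -35.56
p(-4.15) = 88.34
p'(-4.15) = -36.20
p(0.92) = 7.63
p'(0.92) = 4.36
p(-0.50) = 9.50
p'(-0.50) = -7.00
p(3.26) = 39.73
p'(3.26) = 23.08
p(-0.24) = 7.95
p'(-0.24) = -4.92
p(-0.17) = 7.63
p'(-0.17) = -4.36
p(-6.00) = 169.00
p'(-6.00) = -51.00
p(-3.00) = 52.00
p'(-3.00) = -27.00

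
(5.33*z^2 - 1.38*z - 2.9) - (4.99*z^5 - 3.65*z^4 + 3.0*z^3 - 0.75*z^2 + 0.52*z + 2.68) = -4.99*z^5 + 3.65*z^4 - 3.0*z^3 + 6.08*z^2 - 1.9*z - 5.58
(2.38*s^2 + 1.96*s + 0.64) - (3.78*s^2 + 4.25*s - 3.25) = -1.4*s^2 - 2.29*s + 3.89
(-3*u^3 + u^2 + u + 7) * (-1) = 3*u^3 - u^2 - u - 7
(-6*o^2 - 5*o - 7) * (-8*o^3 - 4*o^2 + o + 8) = 48*o^5 + 64*o^4 + 70*o^3 - 25*o^2 - 47*o - 56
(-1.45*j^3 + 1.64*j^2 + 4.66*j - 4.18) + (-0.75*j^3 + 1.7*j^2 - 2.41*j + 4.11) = -2.2*j^3 + 3.34*j^2 + 2.25*j - 0.0699999999999994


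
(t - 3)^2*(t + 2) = t^3 - 4*t^2 - 3*t + 18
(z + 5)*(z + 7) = z^2 + 12*z + 35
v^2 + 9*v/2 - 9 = (v - 3/2)*(v + 6)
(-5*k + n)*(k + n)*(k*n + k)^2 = -5*k^4*n^2 - 10*k^4*n - 5*k^4 - 4*k^3*n^3 - 8*k^3*n^2 - 4*k^3*n + k^2*n^4 + 2*k^2*n^3 + k^2*n^2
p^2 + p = p*(p + 1)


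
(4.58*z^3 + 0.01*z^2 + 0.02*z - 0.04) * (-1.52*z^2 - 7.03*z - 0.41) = -6.9616*z^5 - 32.2126*z^4 - 1.9785*z^3 - 0.0839*z^2 + 0.273*z + 0.0164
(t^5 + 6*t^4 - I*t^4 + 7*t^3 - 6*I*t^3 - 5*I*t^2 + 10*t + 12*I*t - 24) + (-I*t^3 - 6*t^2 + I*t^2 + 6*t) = t^5 + 6*t^4 - I*t^4 + 7*t^3 - 7*I*t^3 - 6*t^2 - 4*I*t^2 + 16*t + 12*I*t - 24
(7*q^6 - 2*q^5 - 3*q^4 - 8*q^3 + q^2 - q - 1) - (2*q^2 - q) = 7*q^6 - 2*q^5 - 3*q^4 - 8*q^3 - q^2 - 1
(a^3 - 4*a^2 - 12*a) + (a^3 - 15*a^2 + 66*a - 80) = 2*a^3 - 19*a^2 + 54*a - 80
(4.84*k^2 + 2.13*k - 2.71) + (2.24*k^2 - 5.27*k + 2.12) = 7.08*k^2 - 3.14*k - 0.59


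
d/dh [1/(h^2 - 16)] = -2*h/(h^2 - 16)^2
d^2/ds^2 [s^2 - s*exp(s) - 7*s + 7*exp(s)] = -s*exp(s) + 5*exp(s) + 2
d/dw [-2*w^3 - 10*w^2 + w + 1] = -6*w^2 - 20*w + 1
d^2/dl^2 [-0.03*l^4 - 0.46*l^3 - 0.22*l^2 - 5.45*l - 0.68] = -0.36*l^2 - 2.76*l - 0.44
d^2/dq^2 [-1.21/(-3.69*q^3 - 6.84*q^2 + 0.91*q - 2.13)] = (-(26.7894*q + 16.5528)*(3.69*q^3 + 6.84*q^2 - 0.91*q + 2.13) + 1.21*(11.07*q^2 + 13.68*q - 0.91)*(22.14*q^2 + 27.36*q - 1.82))/(3.69*q^3 + 6.84*q^2 - 0.91*q + 2.13)^3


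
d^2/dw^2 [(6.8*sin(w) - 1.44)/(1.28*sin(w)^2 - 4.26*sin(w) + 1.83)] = (-11.14112*sin(w)^5 - 27.641856*sin(w)^4 + 94.2960640000001*sin(w)^3 - 54.5268959999999*sin(w)^2 - 60.0042960000001*sin(w) + 60.503904)/(2.097152*sin(w)^6 - 20.938752*sin(w)^5 + 78.6816*sin(w)^4 - 137.18052*sin(w)^3 + 112.4901*sin(w)^2 - 42.798942*sin(w) + 6.128487)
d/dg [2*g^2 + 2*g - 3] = 4*g + 2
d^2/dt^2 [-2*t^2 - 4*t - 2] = -4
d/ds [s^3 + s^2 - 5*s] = 3*s^2 + 2*s - 5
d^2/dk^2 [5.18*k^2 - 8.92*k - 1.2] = 10.3600000000000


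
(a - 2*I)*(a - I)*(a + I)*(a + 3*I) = a^4 + I*a^3 + 7*a^2 + I*a + 6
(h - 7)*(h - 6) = h^2 - 13*h + 42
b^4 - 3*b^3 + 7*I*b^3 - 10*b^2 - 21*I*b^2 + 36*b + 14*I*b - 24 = (b - 2)*(b - 1)*(b + 3*I)*(b + 4*I)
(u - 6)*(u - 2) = u^2 - 8*u + 12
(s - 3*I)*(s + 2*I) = s^2 - I*s + 6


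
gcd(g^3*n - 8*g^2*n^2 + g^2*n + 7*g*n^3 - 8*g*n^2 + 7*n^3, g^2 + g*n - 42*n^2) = 1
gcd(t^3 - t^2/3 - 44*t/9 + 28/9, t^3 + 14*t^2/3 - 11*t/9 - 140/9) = t + 7/3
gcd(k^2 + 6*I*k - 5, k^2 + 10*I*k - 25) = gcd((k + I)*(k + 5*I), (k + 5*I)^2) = k + 5*I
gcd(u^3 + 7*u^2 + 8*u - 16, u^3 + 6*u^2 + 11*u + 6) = 1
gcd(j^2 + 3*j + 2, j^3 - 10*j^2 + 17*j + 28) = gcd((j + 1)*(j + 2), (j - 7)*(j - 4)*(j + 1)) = j + 1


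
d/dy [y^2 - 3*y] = 2*y - 3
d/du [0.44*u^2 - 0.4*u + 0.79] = 0.88*u - 0.4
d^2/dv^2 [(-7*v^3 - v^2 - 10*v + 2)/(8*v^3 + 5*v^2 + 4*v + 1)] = 2*(216*v^6 - 1248*v^5 + 709*v^3 + 753*v^2 + 201*v + 61)/(512*v^9 + 960*v^8 + 1368*v^7 + 1277*v^6 + 924*v^5 + 507*v^4 + 208*v^3 + 63*v^2 + 12*v + 1)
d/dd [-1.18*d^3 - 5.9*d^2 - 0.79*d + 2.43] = -3.54*d^2 - 11.8*d - 0.79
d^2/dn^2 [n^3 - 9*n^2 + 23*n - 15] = 6*n - 18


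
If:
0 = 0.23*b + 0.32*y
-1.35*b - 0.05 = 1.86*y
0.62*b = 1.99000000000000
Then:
No Solution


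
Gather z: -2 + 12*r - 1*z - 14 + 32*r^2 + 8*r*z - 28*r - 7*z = 32*r^2 - 16*r + z*(8*r - 8) - 16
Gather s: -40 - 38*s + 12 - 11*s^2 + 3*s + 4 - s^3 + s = -s^3 - 11*s^2 - 34*s - 24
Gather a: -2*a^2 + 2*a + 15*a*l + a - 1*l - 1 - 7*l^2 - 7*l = -2*a^2 + a*(15*l + 3) - 7*l^2 - 8*l - 1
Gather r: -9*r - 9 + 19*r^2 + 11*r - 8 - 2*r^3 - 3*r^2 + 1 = -2*r^3 + 16*r^2 + 2*r - 16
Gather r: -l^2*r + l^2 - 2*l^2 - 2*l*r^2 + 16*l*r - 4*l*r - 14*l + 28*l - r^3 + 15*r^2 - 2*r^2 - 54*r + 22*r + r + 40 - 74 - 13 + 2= -l^2 + 14*l - r^3 + r^2*(13 - 2*l) + r*(-l^2 + 12*l - 31) - 45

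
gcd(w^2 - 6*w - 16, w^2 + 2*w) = w + 2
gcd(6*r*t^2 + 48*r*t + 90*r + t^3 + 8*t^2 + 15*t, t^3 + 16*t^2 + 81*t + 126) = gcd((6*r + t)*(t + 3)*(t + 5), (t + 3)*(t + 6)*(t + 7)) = t + 3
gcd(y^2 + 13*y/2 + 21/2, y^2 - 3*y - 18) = y + 3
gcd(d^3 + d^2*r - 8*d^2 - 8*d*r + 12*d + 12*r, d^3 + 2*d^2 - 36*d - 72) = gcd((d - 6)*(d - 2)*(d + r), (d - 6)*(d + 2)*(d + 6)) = d - 6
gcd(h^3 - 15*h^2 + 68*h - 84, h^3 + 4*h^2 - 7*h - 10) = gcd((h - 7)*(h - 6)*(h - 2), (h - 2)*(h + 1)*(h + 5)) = h - 2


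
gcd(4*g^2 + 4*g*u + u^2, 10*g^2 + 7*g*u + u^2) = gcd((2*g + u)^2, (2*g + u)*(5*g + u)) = 2*g + u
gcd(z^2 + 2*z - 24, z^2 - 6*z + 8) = z - 4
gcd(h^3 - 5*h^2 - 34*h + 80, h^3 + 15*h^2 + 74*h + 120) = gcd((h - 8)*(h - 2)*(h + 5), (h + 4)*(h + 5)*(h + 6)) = h + 5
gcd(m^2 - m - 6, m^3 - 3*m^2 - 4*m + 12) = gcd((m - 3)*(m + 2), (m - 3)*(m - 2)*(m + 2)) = m^2 - m - 6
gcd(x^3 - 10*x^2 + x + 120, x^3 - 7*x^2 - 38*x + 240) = x^2 - 13*x + 40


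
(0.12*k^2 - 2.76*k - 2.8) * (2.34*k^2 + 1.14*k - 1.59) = 0.2808*k^4 - 6.3216*k^3 - 9.8892*k^2 + 1.1964*k + 4.452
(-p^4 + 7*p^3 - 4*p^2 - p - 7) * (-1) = p^4 - 7*p^3 + 4*p^2 + p + 7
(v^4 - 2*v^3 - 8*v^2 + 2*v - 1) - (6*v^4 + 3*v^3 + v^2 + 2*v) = -5*v^4 - 5*v^3 - 9*v^2 - 1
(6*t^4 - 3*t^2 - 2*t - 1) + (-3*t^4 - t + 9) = 3*t^4 - 3*t^2 - 3*t + 8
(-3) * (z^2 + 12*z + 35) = -3*z^2 - 36*z - 105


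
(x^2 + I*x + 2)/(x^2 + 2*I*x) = (x - I)/x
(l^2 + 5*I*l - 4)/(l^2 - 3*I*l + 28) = (l + I)/(l - 7*I)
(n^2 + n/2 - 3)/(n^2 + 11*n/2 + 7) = (2*n - 3)/(2*n + 7)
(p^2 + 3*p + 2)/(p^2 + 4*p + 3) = (p + 2)/(p + 3)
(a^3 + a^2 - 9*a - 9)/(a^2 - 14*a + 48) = (a^3 + a^2 - 9*a - 9)/(a^2 - 14*a + 48)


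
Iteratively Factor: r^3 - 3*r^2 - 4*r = (r - 4)*(r^2 + r) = r*(r - 4)*(r + 1)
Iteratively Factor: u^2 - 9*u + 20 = (u - 5)*(u - 4)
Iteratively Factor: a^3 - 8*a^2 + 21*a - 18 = (a - 2)*(a^2 - 6*a + 9) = (a - 3)*(a - 2)*(a - 3)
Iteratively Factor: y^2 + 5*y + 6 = (y + 3)*(y + 2)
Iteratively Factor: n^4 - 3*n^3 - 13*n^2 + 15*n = (n - 5)*(n^3 + 2*n^2 - 3*n) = (n - 5)*(n - 1)*(n^2 + 3*n) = (n - 5)*(n - 1)*(n + 3)*(n)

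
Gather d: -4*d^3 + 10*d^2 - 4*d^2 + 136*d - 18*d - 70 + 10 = -4*d^3 + 6*d^2 + 118*d - 60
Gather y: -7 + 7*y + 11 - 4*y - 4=3*y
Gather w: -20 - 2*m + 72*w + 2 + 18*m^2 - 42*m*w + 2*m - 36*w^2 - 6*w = 18*m^2 - 36*w^2 + w*(66 - 42*m) - 18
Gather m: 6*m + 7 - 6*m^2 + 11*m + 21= -6*m^2 + 17*m + 28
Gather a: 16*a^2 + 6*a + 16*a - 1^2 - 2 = 16*a^2 + 22*a - 3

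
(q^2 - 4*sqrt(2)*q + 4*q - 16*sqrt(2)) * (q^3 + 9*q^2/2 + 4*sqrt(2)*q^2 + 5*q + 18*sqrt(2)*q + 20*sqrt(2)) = q^5 + 17*q^4/2 - 9*q^3 - 252*q^2 - 736*q - 640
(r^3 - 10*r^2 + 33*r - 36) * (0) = 0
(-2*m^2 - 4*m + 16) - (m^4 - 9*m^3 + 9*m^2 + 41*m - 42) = -m^4 + 9*m^3 - 11*m^2 - 45*m + 58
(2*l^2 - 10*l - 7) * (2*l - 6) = 4*l^3 - 32*l^2 + 46*l + 42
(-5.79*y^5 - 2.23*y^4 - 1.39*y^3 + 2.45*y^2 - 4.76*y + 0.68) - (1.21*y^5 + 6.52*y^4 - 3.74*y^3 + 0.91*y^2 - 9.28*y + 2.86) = -7.0*y^5 - 8.75*y^4 + 2.35*y^3 + 1.54*y^2 + 4.52*y - 2.18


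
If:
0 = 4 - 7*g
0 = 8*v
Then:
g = 4/7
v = 0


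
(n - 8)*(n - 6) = n^2 - 14*n + 48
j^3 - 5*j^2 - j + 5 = (j - 5)*(j - 1)*(j + 1)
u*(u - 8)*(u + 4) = u^3 - 4*u^2 - 32*u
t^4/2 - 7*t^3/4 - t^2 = t^2*(t/2 + 1/4)*(t - 4)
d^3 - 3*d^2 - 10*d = d*(d - 5)*(d + 2)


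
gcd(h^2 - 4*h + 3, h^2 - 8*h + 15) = h - 3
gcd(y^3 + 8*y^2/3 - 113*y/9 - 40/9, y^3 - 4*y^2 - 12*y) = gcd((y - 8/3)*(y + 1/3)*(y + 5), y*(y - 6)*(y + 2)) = 1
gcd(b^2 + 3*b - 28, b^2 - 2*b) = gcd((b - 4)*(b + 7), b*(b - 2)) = 1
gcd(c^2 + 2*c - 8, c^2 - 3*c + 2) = c - 2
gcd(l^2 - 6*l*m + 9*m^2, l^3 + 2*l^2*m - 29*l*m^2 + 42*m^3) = l - 3*m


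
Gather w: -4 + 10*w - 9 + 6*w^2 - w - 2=6*w^2 + 9*w - 15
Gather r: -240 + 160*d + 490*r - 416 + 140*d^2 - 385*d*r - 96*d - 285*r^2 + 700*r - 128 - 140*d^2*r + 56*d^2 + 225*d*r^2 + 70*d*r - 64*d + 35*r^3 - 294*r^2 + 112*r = 196*d^2 + 35*r^3 + r^2*(225*d - 579) + r*(-140*d^2 - 315*d + 1302) - 784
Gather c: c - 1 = c - 1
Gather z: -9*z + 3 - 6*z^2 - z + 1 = -6*z^2 - 10*z + 4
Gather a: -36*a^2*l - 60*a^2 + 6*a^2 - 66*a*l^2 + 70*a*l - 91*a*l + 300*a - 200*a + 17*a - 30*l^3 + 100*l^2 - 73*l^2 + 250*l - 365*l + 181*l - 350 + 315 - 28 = a^2*(-36*l - 54) + a*(-66*l^2 - 21*l + 117) - 30*l^3 + 27*l^2 + 66*l - 63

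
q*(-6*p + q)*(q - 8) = -6*p*q^2 + 48*p*q + q^3 - 8*q^2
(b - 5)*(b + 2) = b^2 - 3*b - 10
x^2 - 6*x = x*(x - 6)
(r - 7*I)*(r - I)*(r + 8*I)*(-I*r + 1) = -I*r^4 + r^3 - 57*I*r^2 + r - 56*I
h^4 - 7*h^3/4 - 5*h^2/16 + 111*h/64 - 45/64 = (h - 5/4)*(h - 3/4)^2*(h + 1)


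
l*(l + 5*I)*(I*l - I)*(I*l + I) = -l^4 - 5*I*l^3 + l^2 + 5*I*l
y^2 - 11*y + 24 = (y - 8)*(y - 3)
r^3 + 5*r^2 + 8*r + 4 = (r + 1)*(r + 2)^2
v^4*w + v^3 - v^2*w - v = v*(v - 1)*(v + 1)*(v*w + 1)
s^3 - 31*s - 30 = (s - 6)*(s + 1)*(s + 5)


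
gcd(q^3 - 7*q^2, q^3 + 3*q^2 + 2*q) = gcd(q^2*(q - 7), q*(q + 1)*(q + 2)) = q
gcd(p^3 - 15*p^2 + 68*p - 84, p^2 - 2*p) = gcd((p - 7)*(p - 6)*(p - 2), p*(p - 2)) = p - 2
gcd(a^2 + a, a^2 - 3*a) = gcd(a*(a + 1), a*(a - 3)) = a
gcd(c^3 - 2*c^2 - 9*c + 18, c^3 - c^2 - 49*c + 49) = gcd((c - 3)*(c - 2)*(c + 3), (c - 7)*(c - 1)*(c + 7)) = 1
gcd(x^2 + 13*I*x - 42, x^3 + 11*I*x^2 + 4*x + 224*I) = x + 7*I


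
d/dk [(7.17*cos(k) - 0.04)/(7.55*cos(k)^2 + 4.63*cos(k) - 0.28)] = (54.1335*cos(k)^2 - 0.603999999999999*cos(k) + 1.8224)*sin(k)/(57.0025*cos(k)^4 + 69.913*cos(k)^3 + 17.2089*cos(k)^2 - 2.5928*cos(k) + 0.0784)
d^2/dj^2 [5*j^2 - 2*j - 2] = 10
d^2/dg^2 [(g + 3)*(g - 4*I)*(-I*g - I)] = I*(-6*g - 8 + 8*I)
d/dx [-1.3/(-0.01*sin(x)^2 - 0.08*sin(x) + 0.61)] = -(0.026*sin(x) + 0.104)*cos(x)/(0.01*sin(x)^2 + 0.08*sin(x) - 0.61)^2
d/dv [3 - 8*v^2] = -16*v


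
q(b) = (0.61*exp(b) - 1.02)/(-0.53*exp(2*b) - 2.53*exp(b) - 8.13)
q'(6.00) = 0.00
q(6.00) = 0.00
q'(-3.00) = -0.00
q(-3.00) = 0.12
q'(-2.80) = -0.01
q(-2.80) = 0.12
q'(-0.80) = -0.04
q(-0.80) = 0.08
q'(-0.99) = -0.04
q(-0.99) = 0.09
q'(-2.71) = -0.01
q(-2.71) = 0.12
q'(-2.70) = -0.01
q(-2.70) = 0.12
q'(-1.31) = -0.03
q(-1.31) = 0.10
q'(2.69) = 0.03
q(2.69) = -0.05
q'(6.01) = 0.00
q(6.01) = -0.00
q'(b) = (0.61*exp(b) - 1.02)*(1.06*exp(2*b) + 2.53*exp(b))/(-0.53*exp(2*b) - 2.53*exp(b) - 8.13)^2 + 0.61*exp(b)/(-0.53*exp(2*b) - 2.53*exp(b) - 8.13)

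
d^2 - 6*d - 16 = (d - 8)*(d + 2)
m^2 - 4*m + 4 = (m - 2)^2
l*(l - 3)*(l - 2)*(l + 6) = l^4 + l^3 - 24*l^2 + 36*l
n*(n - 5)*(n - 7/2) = n^3 - 17*n^2/2 + 35*n/2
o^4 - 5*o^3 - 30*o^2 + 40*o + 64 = (o - 8)*(o - 2)*(o + 1)*(o + 4)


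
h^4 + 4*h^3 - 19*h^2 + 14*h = h*(h - 2)*(h - 1)*(h + 7)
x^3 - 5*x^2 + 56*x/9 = x*(x - 8/3)*(x - 7/3)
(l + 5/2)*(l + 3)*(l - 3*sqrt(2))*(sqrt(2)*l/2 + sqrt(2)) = sqrt(2)*l^4/2 - 3*l^3 + 15*sqrt(2)*l^3/4 - 45*l^2/2 + 37*sqrt(2)*l^2/4 - 111*l/2 + 15*sqrt(2)*l/2 - 45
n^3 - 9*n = n*(n - 3)*(n + 3)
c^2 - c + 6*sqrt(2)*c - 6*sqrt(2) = (c - 1)*(c + 6*sqrt(2))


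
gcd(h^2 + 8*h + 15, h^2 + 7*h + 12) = h + 3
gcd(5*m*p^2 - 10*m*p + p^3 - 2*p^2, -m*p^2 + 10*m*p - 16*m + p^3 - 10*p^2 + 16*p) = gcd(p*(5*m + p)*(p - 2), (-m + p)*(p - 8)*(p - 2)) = p - 2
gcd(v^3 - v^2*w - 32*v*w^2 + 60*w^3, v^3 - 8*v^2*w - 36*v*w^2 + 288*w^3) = v + 6*w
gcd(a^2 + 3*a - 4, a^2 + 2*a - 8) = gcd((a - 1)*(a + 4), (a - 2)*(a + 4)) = a + 4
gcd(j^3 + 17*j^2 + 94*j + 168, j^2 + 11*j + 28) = j^2 + 11*j + 28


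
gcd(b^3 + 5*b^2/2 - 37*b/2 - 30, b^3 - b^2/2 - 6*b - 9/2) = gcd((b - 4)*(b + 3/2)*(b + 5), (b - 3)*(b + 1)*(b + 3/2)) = b + 3/2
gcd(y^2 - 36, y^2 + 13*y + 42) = y + 6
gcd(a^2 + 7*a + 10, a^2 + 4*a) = 1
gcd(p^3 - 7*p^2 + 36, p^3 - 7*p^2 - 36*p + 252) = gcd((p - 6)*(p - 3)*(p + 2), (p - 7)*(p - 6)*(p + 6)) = p - 6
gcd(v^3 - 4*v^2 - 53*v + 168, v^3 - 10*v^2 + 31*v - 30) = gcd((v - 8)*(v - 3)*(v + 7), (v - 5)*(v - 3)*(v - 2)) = v - 3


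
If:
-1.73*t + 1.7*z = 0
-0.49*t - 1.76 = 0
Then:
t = -3.59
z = -3.66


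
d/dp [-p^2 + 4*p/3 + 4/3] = 4/3 - 2*p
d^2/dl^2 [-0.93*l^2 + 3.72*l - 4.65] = -1.86000000000000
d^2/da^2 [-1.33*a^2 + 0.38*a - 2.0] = -2.66000000000000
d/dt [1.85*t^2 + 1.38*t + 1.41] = 3.7*t + 1.38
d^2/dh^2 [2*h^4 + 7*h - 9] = 24*h^2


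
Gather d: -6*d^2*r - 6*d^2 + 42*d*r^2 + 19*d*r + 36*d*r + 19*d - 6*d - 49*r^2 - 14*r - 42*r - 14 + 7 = d^2*(-6*r - 6) + d*(42*r^2 + 55*r + 13) - 49*r^2 - 56*r - 7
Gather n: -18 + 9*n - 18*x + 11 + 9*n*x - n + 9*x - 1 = n*(9*x + 8) - 9*x - 8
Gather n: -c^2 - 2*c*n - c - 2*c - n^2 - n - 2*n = -c^2 - 3*c - n^2 + n*(-2*c - 3)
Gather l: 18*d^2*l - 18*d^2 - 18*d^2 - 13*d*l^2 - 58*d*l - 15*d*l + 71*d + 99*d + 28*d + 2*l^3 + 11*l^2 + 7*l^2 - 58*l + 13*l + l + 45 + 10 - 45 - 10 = -36*d^2 + 198*d + 2*l^3 + l^2*(18 - 13*d) + l*(18*d^2 - 73*d - 44)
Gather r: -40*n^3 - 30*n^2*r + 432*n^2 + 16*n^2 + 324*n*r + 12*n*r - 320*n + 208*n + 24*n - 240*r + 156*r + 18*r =-40*n^3 + 448*n^2 - 88*n + r*(-30*n^2 + 336*n - 66)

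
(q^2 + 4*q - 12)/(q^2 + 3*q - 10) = (q + 6)/(q + 5)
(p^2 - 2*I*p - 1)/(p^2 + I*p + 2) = (p - I)/(p + 2*I)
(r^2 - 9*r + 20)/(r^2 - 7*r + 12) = (r - 5)/(r - 3)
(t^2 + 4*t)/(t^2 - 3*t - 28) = t/(t - 7)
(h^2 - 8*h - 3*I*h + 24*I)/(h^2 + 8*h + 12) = (h^2 - 8*h - 3*I*h + 24*I)/(h^2 + 8*h + 12)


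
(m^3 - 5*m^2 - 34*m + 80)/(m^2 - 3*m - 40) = m - 2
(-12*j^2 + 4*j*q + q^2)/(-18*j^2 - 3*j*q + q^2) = (12*j^2 - 4*j*q - q^2)/(18*j^2 + 3*j*q - q^2)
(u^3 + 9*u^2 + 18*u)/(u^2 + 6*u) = u + 3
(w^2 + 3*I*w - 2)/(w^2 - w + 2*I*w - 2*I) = (w + I)/(w - 1)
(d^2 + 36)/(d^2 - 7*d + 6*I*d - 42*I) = (d - 6*I)/(d - 7)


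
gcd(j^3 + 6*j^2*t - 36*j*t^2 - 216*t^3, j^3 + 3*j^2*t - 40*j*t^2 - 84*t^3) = -j + 6*t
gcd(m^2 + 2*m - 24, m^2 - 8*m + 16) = m - 4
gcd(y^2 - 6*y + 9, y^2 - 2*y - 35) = 1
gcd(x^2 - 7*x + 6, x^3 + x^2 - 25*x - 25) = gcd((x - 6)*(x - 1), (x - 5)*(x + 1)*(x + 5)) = 1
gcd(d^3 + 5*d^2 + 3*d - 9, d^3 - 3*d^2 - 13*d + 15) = d^2 + 2*d - 3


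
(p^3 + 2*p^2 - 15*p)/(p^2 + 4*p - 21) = p*(p + 5)/(p + 7)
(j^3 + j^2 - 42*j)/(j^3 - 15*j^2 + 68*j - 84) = j*(j + 7)/(j^2 - 9*j + 14)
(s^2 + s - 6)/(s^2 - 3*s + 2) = (s + 3)/(s - 1)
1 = 1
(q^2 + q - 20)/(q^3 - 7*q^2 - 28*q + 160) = 1/(q - 8)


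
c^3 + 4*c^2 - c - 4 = (c - 1)*(c + 1)*(c + 4)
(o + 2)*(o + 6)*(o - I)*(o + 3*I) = o^4 + 8*o^3 + 2*I*o^3 + 15*o^2 + 16*I*o^2 + 24*o + 24*I*o + 36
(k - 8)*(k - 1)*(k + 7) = k^3 - 2*k^2 - 55*k + 56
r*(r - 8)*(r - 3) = r^3 - 11*r^2 + 24*r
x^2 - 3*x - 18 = (x - 6)*(x + 3)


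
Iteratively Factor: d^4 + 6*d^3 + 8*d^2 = (d + 4)*(d^3 + 2*d^2) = (d + 2)*(d + 4)*(d^2) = d*(d + 2)*(d + 4)*(d)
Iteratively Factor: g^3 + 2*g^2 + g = (g + 1)*(g^2 + g) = g*(g + 1)*(g + 1)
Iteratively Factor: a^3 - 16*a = (a - 4)*(a^2 + 4*a) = (a - 4)*(a + 4)*(a)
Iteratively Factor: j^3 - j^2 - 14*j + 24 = (j - 2)*(j^2 + j - 12) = (j - 3)*(j - 2)*(j + 4)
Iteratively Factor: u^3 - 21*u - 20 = (u + 1)*(u^2 - u - 20) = (u + 1)*(u + 4)*(u - 5)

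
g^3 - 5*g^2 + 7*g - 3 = (g - 3)*(g - 1)^2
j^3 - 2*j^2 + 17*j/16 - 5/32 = (j - 5/4)*(j - 1/2)*(j - 1/4)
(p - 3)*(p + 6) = p^2 + 3*p - 18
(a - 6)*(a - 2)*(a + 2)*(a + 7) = a^4 + a^3 - 46*a^2 - 4*a + 168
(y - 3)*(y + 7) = y^2 + 4*y - 21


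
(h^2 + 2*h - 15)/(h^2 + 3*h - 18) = (h + 5)/(h + 6)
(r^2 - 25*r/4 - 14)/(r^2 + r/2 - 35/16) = 4*(r - 8)/(4*r - 5)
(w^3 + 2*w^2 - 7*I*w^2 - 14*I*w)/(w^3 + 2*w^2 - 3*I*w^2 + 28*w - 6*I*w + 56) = w/(w + 4*I)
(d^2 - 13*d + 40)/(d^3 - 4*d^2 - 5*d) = (d - 8)/(d*(d + 1))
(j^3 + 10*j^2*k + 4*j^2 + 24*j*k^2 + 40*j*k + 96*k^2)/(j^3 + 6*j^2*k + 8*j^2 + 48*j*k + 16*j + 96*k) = (j + 4*k)/(j + 4)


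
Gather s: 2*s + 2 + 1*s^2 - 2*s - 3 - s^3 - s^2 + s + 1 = -s^3 + s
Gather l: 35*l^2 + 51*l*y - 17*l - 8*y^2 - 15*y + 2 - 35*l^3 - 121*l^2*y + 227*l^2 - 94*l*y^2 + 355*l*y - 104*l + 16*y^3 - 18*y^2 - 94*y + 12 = -35*l^3 + l^2*(262 - 121*y) + l*(-94*y^2 + 406*y - 121) + 16*y^3 - 26*y^2 - 109*y + 14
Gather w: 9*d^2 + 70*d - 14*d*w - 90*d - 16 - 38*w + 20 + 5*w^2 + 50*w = 9*d^2 - 20*d + 5*w^2 + w*(12 - 14*d) + 4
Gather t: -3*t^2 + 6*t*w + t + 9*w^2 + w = -3*t^2 + t*(6*w + 1) + 9*w^2 + w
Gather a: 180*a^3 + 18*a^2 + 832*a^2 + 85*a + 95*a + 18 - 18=180*a^3 + 850*a^2 + 180*a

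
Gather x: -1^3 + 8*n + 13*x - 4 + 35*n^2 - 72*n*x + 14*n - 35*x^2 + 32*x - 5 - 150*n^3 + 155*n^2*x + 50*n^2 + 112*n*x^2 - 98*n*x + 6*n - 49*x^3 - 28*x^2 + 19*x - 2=-150*n^3 + 85*n^2 + 28*n - 49*x^3 + x^2*(112*n - 63) + x*(155*n^2 - 170*n + 64) - 12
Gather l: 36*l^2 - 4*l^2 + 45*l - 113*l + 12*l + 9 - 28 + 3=32*l^2 - 56*l - 16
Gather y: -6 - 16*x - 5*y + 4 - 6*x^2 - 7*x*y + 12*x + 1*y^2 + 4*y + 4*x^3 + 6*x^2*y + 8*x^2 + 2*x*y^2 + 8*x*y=4*x^3 + 2*x^2 - 4*x + y^2*(2*x + 1) + y*(6*x^2 + x - 1) - 2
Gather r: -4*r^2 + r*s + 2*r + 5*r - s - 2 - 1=-4*r^2 + r*(s + 7) - s - 3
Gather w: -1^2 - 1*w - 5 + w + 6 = 0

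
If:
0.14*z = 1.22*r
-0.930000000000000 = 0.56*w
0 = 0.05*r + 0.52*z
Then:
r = 0.00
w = -1.66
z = 0.00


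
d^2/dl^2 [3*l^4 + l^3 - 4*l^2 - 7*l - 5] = 36*l^2 + 6*l - 8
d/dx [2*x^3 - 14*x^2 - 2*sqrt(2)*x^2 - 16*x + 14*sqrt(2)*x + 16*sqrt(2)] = 6*x^2 - 28*x - 4*sqrt(2)*x - 16 + 14*sqrt(2)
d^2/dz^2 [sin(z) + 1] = -sin(z)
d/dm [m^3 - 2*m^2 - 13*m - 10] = 3*m^2 - 4*m - 13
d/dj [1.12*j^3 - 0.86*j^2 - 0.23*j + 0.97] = 3.36*j^2 - 1.72*j - 0.23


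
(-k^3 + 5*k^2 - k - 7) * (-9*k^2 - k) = 9*k^5 - 44*k^4 + 4*k^3 + 64*k^2 + 7*k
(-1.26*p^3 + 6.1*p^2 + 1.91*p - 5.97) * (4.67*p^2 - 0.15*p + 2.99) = -5.8842*p^5 + 28.676*p^4 + 4.2373*p^3 - 9.9274*p^2 + 6.6064*p - 17.8503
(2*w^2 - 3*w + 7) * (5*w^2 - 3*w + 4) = 10*w^4 - 21*w^3 + 52*w^2 - 33*w + 28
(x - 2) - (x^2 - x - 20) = -x^2 + 2*x + 18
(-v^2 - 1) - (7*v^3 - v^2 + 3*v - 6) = -7*v^3 - 3*v + 5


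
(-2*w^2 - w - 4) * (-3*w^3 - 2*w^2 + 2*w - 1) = 6*w^5 + 7*w^4 + 10*w^3 + 8*w^2 - 7*w + 4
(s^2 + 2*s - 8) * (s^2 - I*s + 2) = s^4 + 2*s^3 - I*s^3 - 6*s^2 - 2*I*s^2 + 4*s + 8*I*s - 16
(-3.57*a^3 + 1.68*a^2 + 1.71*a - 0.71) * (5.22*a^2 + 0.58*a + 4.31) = -18.6354*a^5 + 6.699*a^4 - 5.4861*a^3 + 4.5264*a^2 + 6.9583*a - 3.0601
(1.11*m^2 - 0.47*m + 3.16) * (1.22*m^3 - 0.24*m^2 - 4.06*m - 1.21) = 1.3542*m^5 - 0.8398*m^4 - 0.5386*m^3 - 0.1933*m^2 - 12.2609*m - 3.8236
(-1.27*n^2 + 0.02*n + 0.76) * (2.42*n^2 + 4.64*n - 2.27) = -3.0734*n^4 - 5.8444*n^3 + 4.8149*n^2 + 3.481*n - 1.7252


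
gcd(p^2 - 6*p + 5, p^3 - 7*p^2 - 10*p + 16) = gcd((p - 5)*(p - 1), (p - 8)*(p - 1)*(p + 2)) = p - 1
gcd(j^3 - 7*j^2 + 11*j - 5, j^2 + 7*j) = 1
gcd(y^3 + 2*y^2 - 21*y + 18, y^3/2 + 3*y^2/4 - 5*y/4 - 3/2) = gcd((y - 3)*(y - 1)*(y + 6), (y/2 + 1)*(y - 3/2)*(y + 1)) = 1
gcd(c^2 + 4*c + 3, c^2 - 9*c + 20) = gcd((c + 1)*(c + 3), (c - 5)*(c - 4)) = 1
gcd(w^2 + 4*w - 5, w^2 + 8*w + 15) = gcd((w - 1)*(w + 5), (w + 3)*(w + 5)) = w + 5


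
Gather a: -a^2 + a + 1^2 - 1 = -a^2 + a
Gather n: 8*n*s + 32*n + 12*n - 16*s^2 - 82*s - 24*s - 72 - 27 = n*(8*s + 44) - 16*s^2 - 106*s - 99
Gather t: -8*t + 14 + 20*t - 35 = 12*t - 21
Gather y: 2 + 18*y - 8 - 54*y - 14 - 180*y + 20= -216*y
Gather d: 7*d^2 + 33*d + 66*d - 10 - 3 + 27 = 7*d^2 + 99*d + 14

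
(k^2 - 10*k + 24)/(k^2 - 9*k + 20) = (k - 6)/(k - 5)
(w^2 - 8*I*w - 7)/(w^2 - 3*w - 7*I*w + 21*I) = (w - I)/(w - 3)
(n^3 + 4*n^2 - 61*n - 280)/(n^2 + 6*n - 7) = (n^2 - 3*n - 40)/(n - 1)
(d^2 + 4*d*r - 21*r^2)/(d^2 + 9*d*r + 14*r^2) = (d - 3*r)/(d + 2*r)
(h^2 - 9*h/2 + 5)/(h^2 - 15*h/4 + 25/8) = 4*(h - 2)/(4*h - 5)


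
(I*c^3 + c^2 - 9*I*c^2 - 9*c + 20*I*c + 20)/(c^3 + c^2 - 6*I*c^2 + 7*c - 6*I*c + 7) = (I*c^3 + c^2*(1 - 9*I) + c*(-9 + 20*I) + 20)/(c^3 + c^2*(1 - 6*I) + c*(7 - 6*I) + 7)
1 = 1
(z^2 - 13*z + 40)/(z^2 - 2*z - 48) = (z - 5)/(z + 6)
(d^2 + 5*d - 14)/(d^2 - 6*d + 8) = (d + 7)/(d - 4)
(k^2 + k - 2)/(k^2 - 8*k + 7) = (k + 2)/(k - 7)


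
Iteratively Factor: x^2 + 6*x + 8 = (x + 4)*(x + 2)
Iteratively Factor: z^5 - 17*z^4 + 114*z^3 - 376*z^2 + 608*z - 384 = (z - 4)*(z^4 - 13*z^3 + 62*z^2 - 128*z + 96) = (z - 4)^2*(z^3 - 9*z^2 + 26*z - 24) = (z - 4)^2*(z - 2)*(z^2 - 7*z + 12) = (z - 4)^2*(z - 3)*(z - 2)*(z - 4)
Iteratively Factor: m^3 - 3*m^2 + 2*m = (m)*(m^2 - 3*m + 2) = m*(m - 2)*(m - 1)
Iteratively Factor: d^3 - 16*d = (d)*(d^2 - 16) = d*(d + 4)*(d - 4)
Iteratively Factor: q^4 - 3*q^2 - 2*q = (q - 2)*(q^3 + 2*q^2 + q) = (q - 2)*(q + 1)*(q^2 + q) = q*(q - 2)*(q + 1)*(q + 1)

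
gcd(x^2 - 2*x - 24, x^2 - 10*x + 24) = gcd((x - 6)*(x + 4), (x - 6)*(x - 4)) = x - 6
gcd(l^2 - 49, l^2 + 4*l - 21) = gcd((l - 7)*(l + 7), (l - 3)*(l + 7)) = l + 7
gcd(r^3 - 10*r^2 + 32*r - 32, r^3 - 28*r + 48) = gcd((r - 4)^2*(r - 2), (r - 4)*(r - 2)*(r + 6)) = r^2 - 6*r + 8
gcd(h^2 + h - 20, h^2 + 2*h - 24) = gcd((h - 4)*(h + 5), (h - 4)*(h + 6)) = h - 4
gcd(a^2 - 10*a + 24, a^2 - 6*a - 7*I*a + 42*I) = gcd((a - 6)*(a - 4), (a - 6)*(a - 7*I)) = a - 6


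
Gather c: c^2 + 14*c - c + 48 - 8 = c^2 + 13*c + 40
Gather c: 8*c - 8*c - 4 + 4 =0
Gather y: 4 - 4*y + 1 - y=5 - 5*y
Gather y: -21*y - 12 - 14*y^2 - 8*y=-14*y^2 - 29*y - 12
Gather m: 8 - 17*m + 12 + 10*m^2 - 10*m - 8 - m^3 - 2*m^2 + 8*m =-m^3 + 8*m^2 - 19*m + 12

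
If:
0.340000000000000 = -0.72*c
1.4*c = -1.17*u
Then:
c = -0.47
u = 0.57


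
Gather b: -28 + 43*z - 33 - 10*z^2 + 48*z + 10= -10*z^2 + 91*z - 51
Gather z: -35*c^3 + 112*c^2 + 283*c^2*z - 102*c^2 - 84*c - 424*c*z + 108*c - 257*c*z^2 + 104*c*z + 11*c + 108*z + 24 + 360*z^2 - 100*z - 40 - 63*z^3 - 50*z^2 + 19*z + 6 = -35*c^3 + 10*c^2 + 35*c - 63*z^3 + z^2*(310 - 257*c) + z*(283*c^2 - 320*c + 27) - 10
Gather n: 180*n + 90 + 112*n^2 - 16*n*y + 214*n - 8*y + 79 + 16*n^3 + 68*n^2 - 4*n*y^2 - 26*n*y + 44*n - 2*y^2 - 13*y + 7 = 16*n^3 + 180*n^2 + n*(-4*y^2 - 42*y + 438) - 2*y^2 - 21*y + 176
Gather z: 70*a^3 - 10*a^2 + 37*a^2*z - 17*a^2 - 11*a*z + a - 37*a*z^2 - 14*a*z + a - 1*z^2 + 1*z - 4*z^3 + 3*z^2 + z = 70*a^3 - 27*a^2 + 2*a - 4*z^3 + z^2*(2 - 37*a) + z*(37*a^2 - 25*a + 2)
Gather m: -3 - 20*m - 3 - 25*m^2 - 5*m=-25*m^2 - 25*m - 6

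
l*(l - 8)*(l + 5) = l^3 - 3*l^2 - 40*l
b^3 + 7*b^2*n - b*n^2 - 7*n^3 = (b - n)*(b + n)*(b + 7*n)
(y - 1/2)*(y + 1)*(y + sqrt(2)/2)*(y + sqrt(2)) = y^4 + y^3/2 + 3*sqrt(2)*y^3/2 + y^2/2 + 3*sqrt(2)*y^2/4 - 3*sqrt(2)*y/4 + y/2 - 1/2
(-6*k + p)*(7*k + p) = -42*k^2 + k*p + p^2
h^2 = h^2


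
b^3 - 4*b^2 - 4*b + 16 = (b - 4)*(b - 2)*(b + 2)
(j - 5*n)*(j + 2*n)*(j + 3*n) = j^3 - 19*j*n^2 - 30*n^3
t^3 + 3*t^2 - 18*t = t*(t - 3)*(t + 6)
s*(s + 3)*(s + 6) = s^3 + 9*s^2 + 18*s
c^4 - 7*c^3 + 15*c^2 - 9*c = c*(c - 3)^2*(c - 1)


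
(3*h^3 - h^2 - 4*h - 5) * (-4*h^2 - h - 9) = -12*h^5 + h^4 - 10*h^3 + 33*h^2 + 41*h + 45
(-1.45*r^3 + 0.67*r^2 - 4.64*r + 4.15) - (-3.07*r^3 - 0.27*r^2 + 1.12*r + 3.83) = 1.62*r^3 + 0.94*r^2 - 5.76*r + 0.32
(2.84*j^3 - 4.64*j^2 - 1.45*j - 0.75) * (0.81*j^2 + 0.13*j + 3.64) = 2.3004*j^5 - 3.3892*j^4 + 8.5599*j^3 - 17.6856*j^2 - 5.3755*j - 2.73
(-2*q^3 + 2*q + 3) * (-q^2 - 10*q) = 2*q^5 + 20*q^4 - 2*q^3 - 23*q^2 - 30*q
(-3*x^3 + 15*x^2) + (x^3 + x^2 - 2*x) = -2*x^3 + 16*x^2 - 2*x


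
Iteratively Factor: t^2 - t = (t)*(t - 1)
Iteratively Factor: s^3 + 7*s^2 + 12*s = (s)*(s^2 + 7*s + 12) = s*(s + 3)*(s + 4)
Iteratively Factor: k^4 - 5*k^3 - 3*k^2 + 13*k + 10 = (k - 5)*(k^3 - 3*k - 2) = (k - 5)*(k - 2)*(k^2 + 2*k + 1) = (k - 5)*(k - 2)*(k + 1)*(k + 1)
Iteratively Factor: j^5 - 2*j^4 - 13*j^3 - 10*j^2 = (j - 5)*(j^4 + 3*j^3 + 2*j^2) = j*(j - 5)*(j^3 + 3*j^2 + 2*j) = j*(j - 5)*(j + 1)*(j^2 + 2*j) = j^2*(j - 5)*(j + 1)*(j + 2)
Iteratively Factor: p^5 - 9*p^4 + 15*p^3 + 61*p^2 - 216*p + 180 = (p - 5)*(p^4 - 4*p^3 - 5*p^2 + 36*p - 36) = (p - 5)*(p + 3)*(p^3 - 7*p^2 + 16*p - 12) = (p - 5)*(p - 2)*(p + 3)*(p^2 - 5*p + 6) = (p - 5)*(p - 3)*(p - 2)*(p + 3)*(p - 2)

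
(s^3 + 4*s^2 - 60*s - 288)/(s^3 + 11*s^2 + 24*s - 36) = (s - 8)/(s - 1)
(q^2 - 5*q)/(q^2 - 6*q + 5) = q/(q - 1)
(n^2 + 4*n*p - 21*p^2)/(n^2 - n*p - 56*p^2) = (-n + 3*p)/(-n + 8*p)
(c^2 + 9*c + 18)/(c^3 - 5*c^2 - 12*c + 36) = (c + 6)/(c^2 - 8*c + 12)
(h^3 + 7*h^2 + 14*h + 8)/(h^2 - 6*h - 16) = (h^2 + 5*h + 4)/(h - 8)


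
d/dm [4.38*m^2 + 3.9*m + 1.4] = 8.76*m + 3.9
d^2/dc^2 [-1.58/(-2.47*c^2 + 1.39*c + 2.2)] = (19.278844*c^2 - 10.849228*c - 1.58*(4.94*c - 1.39)*(9.88*c - 2.78) - 17.17144)/(-2.47*c^2 + 1.39*c + 2.2)^3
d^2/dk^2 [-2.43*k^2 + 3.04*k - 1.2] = -4.86000000000000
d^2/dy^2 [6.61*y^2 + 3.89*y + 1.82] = 13.2200000000000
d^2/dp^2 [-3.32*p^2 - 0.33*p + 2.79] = -6.64000000000000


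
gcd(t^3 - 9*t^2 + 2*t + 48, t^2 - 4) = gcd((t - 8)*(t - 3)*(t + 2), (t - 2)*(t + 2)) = t + 2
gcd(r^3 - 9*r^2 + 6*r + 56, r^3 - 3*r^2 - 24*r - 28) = r^2 - 5*r - 14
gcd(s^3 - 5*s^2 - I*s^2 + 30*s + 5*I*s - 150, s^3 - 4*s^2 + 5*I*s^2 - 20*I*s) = s + 5*I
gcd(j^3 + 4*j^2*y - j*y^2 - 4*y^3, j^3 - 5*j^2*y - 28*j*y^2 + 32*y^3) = -j^2 - 3*j*y + 4*y^2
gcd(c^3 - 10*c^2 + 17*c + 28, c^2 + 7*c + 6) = c + 1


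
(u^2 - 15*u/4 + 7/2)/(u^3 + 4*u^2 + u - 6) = (u^2 - 15*u/4 + 7/2)/(u^3 + 4*u^2 + u - 6)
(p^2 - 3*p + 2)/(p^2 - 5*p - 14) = (-p^2 + 3*p - 2)/(-p^2 + 5*p + 14)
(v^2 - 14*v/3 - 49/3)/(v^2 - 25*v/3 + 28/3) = (3*v + 7)/(3*v - 4)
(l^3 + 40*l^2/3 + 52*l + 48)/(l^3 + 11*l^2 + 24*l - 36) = (l + 4/3)/(l - 1)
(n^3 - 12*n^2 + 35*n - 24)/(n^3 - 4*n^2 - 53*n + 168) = (n - 1)/(n + 7)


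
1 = 1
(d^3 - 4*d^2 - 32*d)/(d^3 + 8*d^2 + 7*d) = (d^2 - 4*d - 32)/(d^2 + 8*d + 7)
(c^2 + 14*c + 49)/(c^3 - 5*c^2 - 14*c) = (c^2 + 14*c + 49)/(c*(c^2 - 5*c - 14))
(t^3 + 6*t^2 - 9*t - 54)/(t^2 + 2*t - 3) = (t^2 + 3*t - 18)/(t - 1)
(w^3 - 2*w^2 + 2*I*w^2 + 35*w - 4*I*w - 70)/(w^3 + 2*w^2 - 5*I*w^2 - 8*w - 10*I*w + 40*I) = (w + 7*I)/(w + 4)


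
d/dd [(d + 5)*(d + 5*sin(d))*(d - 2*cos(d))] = (d + 5)*(d + 5*sin(d))*(2*sin(d) + 1) + (d + 5)*(d - 2*cos(d))*(5*cos(d) + 1) + (d + 5*sin(d))*(d - 2*cos(d))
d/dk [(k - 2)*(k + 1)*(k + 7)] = 3*k^2 + 12*k - 9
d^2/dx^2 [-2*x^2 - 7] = -4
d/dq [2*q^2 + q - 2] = 4*q + 1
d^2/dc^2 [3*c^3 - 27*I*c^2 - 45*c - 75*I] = 18*c - 54*I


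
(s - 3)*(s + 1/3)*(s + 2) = s^3 - 2*s^2/3 - 19*s/3 - 2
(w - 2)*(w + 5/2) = w^2 + w/2 - 5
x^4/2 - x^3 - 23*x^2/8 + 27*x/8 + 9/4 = (x/2 + 1)*(x - 3)*(x - 3/2)*(x + 1/2)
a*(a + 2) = a^2 + 2*a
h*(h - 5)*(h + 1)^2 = h^4 - 3*h^3 - 9*h^2 - 5*h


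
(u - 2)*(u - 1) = u^2 - 3*u + 2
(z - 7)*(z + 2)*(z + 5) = z^3 - 39*z - 70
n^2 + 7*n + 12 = (n + 3)*(n + 4)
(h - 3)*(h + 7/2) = h^2 + h/2 - 21/2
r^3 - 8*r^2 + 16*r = r*(r - 4)^2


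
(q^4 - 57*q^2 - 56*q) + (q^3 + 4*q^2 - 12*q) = q^4 + q^3 - 53*q^2 - 68*q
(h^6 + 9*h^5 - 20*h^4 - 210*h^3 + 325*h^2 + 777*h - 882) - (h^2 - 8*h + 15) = h^6 + 9*h^5 - 20*h^4 - 210*h^3 + 324*h^2 + 785*h - 897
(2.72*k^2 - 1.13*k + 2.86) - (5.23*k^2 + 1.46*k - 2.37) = -2.51*k^2 - 2.59*k + 5.23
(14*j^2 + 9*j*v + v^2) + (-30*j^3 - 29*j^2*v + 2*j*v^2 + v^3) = -30*j^3 - 29*j^2*v + 14*j^2 + 2*j*v^2 + 9*j*v + v^3 + v^2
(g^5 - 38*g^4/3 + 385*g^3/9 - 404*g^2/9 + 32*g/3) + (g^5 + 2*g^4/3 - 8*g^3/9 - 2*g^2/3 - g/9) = 2*g^5 - 12*g^4 + 377*g^3/9 - 410*g^2/9 + 95*g/9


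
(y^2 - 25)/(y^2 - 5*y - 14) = (25 - y^2)/(-y^2 + 5*y + 14)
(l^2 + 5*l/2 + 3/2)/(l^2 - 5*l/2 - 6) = (l + 1)/(l - 4)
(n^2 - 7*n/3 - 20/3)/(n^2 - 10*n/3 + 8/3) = (3*n^2 - 7*n - 20)/(3*n^2 - 10*n + 8)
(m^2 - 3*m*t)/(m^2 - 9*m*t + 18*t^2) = m/(m - 6*t)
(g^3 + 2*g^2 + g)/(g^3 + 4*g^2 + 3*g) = (g + 1)/(g + 3)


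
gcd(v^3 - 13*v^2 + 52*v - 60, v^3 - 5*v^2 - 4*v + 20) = v^2 - 7*v + 10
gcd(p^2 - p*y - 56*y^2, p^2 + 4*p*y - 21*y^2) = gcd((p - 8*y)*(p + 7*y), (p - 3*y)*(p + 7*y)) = p + 7*y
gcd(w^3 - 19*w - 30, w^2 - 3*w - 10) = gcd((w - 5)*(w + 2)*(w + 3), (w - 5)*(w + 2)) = w^2 - 3*w - 10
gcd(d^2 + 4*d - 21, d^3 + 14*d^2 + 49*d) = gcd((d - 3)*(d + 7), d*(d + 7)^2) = d + 7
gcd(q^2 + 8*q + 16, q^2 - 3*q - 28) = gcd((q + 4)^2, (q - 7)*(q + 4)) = q + 4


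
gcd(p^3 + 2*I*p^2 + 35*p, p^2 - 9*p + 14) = 1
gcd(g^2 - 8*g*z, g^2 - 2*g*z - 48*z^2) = -g + 8*z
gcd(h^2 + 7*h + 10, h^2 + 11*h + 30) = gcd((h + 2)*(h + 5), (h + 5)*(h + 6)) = h + 5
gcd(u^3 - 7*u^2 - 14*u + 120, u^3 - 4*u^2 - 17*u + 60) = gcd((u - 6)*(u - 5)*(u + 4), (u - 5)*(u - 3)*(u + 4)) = u^2 - u - 20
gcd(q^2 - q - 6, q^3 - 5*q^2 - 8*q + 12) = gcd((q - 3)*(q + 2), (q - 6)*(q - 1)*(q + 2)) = q + 2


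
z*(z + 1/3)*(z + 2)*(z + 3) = z^4 + 16*z^3/3 + 23*z^2/3 + 2*z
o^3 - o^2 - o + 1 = (o - 1)^2*(o + 1)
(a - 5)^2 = a^2 - 10*a + 25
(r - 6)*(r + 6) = r^2 - 36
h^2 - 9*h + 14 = (h - 7)*(h - 2)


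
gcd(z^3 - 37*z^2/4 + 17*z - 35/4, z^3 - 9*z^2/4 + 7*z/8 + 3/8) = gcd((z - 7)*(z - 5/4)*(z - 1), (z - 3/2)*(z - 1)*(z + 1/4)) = z - 1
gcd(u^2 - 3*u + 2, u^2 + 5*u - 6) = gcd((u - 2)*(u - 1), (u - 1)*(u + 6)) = u - 1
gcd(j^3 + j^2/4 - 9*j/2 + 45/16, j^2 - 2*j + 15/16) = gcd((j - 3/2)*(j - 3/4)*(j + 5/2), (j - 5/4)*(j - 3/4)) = j - 3/4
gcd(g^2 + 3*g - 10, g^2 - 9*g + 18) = 1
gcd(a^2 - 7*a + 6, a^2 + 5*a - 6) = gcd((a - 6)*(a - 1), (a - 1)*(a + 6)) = a - 1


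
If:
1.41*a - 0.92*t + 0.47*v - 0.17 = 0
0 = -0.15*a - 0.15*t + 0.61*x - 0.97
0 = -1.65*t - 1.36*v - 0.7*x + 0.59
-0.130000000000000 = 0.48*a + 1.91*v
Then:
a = -0.01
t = -0.24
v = -0.06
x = 1.53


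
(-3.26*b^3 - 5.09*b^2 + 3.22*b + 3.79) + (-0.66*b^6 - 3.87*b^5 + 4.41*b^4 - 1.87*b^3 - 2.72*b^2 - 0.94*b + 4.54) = -0.66*b^6 - 3.87*b^5 + 4.41*b^4 - 5.13*b^3 - 7.81*b^2 + 2.28*b + 8.33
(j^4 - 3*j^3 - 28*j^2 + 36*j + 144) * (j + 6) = j^5 + 3*j^4 - 46*j^3 - 132*j^2 + 360*j + 864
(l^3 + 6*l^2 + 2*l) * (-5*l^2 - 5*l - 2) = -5*l^5 - 35*l^4 - 42*l^3 - 22*l^2 - 4*l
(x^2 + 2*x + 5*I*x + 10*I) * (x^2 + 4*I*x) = x^4 + 2*x^3 + 9*I*x^3 - 20*x^2 + 18*I*x^2 - 40*x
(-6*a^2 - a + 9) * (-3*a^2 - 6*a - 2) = 18*a^4 + 39*a^3 - 9*a^2 - 52*a - 18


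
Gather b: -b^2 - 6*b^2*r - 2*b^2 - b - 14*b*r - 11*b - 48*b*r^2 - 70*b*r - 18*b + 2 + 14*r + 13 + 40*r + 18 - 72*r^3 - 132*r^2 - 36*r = b^2*(-6*r - 3) + b*(-48*r^2 - 84*r - 30) - 72*r^3 - 132*r^2 + 18*r + 33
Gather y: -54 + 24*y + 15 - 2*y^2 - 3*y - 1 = -2*y^2 + 21*y - 40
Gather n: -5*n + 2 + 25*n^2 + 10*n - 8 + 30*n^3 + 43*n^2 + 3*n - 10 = 30*n^3 + 68*n^2 + 8*n - 16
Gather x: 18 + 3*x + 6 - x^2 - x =-x^2 + 2*x + 24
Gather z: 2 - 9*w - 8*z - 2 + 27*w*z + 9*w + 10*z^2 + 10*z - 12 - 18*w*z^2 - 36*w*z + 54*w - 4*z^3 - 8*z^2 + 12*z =54*w - 4*z^3 + z^2*(2 - 18*w) + z*(14 - 9*w) - 12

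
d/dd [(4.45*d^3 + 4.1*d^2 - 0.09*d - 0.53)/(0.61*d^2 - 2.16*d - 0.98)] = (2.7145*d^4 - 19.224*d^3 - 21.8841*d^2 - 7.3894*d - 1.0566)/(0.3721*d^4 - 2.6352*d^3 + 3.47*d^2 + 4.2336*d + 0.9604)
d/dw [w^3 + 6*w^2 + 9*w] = 3*w^2 + 12*w + 9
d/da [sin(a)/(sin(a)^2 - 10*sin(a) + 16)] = (cos(a)^2 + 15)*cos(a)/((sin(a) - 8)^2*(sin(a) - 2)^2)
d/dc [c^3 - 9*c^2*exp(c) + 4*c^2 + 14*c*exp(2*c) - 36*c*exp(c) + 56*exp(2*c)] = -9*c^2*exp(c) + 3*c^2 + 28*c*exp(2*c) - 54*c*exp(c) + 8*c + 126*exp(2*c) - 36*exp(c)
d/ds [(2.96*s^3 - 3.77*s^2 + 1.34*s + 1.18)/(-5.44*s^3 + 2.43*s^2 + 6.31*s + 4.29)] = (7.105427357601e-15*s^5 - 13.316*s^4 + 51.9344*s^3 + 30.3079*s^2 - 38.0814*s - 1.6972)/(29.5936*s^6 - 26.4384*s^5 - 62.7479*s^4 - 16.0086*s^3 + 60.6655*s^2 + 54.1398*s + 18.4041)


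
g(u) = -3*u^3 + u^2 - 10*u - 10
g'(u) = -9*u^2 + 2*u - 10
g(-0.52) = -4.11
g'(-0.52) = -13.47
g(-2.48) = 66.71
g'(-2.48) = -70.31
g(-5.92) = 706.67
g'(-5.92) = -337.26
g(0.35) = -13.51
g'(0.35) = -10.40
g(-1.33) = 12.13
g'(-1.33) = -28.58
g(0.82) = -19.18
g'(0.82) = -14.41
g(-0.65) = -2.25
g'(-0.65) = -15.10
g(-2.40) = 61.23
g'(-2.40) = -66.64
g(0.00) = -10.00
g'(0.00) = -10.00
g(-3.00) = 110.00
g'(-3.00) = -97.00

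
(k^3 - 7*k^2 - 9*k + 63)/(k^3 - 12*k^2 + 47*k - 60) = (k^2 - 4*k - 21)/(k^2 - 9*k + 20)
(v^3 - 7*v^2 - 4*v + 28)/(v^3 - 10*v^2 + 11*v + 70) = (v - 2)/(v - 5)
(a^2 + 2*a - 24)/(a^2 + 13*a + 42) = (a - 4)/(a + 7)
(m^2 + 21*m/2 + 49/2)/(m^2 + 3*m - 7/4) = 2*(m + 7)/(2*m - 1)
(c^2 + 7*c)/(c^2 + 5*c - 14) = c/(c - 2)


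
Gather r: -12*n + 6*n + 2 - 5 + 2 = -6*n - 1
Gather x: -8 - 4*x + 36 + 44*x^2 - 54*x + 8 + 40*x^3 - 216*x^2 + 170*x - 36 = 40*x^3 - 172*x^2 + 112*x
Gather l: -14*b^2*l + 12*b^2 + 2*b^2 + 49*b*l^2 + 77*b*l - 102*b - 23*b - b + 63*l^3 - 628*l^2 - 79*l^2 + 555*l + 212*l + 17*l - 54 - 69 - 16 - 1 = 14*b^2 - 126*b + 63*l^3 + l^2*(49*b - 707) + l*(-14*b^2 + 77*b + 784) - 140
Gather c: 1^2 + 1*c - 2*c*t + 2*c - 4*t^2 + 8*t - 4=c*(3 - 2*t) - 4*t^2 + 8*t - 3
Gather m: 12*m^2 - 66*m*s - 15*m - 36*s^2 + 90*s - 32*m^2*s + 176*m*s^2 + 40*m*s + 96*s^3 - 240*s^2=m^2*(12 - 32*s) + m*(176*s^2 - 26*s - 15) + 96*s^3 - 276*s^2 + 90*s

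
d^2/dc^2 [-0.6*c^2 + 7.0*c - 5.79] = -1.20000000000000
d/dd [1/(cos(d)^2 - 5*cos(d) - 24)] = (2*cos(d) - 5)*sin(d)/(sin(d)^2 + 5*cos(d) + 23)^2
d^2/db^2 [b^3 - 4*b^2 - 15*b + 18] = 6*b - 8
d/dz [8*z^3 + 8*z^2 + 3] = 8*z*(3*z + 2)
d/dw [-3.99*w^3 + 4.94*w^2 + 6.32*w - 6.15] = -11.97*w^2 + 9.88*w + 6.32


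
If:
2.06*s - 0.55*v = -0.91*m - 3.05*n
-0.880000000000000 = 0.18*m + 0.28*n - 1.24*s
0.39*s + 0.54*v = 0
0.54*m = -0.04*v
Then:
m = 0.03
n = -0.50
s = 0.60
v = -0.44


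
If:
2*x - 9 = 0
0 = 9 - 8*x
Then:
No Solution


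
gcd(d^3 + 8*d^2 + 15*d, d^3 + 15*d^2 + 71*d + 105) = d^2 + 8*d + 15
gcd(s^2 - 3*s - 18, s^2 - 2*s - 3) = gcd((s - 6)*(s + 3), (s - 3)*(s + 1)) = 1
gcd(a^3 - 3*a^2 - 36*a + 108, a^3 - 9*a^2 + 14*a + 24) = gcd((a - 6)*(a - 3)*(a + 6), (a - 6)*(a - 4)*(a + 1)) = a - 6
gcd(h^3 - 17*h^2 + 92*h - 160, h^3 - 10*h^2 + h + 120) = h^2 - 13*h + 40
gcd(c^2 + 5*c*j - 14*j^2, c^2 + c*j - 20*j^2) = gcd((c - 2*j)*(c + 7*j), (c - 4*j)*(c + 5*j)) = 1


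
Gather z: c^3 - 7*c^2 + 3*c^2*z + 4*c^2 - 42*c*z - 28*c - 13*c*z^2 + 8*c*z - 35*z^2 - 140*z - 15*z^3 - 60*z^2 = c^3 - 3*c^2 - 28*c - 15*z^3 + z^2*(-13*c - 95) + z*(3*c^2 - 34*c - 140)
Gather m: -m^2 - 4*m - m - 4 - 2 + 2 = -m^2 - 5*m - 4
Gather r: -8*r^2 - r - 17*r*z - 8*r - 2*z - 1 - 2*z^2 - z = -8*r^2 + r*(-17*z - 9) - 2*z^2 - 3*z - 1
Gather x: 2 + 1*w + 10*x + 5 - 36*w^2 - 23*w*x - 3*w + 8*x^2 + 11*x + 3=-36*w^2 - 2*w + 8*x^2 + x*(21 - 23*w) + 10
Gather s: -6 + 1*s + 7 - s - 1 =0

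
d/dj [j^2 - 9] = 2*j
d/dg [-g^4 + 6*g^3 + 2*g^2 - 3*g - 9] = -4*g^3 + 18*g^2 + 4*g - 3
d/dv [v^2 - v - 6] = 2*v - 1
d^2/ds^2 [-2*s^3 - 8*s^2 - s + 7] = -12*s - 16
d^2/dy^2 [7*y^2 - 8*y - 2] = 14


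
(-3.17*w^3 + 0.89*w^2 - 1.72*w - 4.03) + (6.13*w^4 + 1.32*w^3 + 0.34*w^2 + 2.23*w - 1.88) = 6.13*w^4 - 1.85*w^3 + 1.23*w^2 + 0.51*w - 5.91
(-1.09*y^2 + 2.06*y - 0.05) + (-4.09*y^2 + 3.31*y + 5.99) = -5.18*y^2 + 5.37*y + 5.94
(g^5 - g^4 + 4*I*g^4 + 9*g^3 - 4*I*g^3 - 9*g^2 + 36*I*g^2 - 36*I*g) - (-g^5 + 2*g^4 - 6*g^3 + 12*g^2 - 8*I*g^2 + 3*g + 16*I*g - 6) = 2*g^5 - 3*g^4 + 4*I*g^4 + 15*g^3 - 4*I*g^3 - 21*g^2 + 44*I*g^2 - 3*g - 52*I*g + 6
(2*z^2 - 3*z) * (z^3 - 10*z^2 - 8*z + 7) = 2*z^5 - 23*z^4 + 14*z^3 + 38*z^2 - 21*z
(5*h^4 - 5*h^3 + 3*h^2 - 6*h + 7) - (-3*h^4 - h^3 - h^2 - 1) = 8*h^4 - 4*h^3 + 4*h^2 - 6*h + 8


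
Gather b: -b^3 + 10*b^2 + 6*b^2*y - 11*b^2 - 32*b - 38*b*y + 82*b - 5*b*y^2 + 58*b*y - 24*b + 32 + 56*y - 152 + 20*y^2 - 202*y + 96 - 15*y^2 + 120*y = -b^3 + b^2*(6*y - 1) + b*(-5*y^2 + 20*y + 26) + 5*y^2 - 26*y - 24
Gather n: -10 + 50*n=50*n - 10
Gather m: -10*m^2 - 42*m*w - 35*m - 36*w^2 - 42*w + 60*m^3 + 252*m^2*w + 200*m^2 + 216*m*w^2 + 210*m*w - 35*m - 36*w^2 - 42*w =60*m^3 + m^2*(252*w + 190) + m*(216*w^2 + 168*w - 70) - 72*w^2 - 84*w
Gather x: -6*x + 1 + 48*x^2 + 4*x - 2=48*x^2 - 2*x - 1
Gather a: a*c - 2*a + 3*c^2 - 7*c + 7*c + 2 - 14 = a*(c - 2) + 3*c^2 - 12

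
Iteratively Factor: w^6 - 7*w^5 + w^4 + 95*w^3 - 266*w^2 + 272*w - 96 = (w - 2)*(w^5 - 5*w^4 - 9*w^3 + 77*w^2 - 112*w + 48) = (w - 2)*(w + 4)*(w^4 - 9*w^3 + 27*w^2 - 31*w + 12) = (w - 4)*(w - 2)*(w + 4)*(w^3 - 5*w^2 + 7*w - 3) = (w - 4)*(w - 2)*(w - 1)*(w + 4)*(w^2 - 4*w + 3) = (w - 4)*(w - 3)*(w - 2)*(w - 1)*(w + 4)*(w - 1)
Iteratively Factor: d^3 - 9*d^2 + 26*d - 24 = (d - 3)*(d^2 - 6*d + 8) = (d - 3)*(d - 2)*(d - 4)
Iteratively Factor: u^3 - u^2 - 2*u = (u - 2)*(u^2 + u) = u*(u - 2)*(u + 1)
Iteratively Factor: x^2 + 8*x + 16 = (x + 4)*(x + 4)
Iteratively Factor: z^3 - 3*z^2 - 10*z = (z - 5)*(z^2 + 2*z) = (z - 5)*(z + 2)*(z)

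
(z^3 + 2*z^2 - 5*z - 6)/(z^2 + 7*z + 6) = (z^2 + z - 6)/(z + 6)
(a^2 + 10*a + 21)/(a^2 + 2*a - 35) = (a + 3)/(a - 5)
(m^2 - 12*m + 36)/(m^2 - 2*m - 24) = (m - 6)/(m + 4)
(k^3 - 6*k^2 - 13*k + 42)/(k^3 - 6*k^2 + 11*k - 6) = (k^2 - 4*k - 21)/(k^2 - 4*k + 3)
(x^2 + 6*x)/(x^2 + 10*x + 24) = x/(x + 4)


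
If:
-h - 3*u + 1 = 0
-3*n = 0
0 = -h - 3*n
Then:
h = 0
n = 0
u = 1/3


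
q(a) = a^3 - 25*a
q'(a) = 3*a^2 - 25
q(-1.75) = 38.39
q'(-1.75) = -15.81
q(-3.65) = 42.62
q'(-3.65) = 14.97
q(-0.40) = 9.94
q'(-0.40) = -24.52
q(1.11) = -26.38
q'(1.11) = -21.30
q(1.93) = -41.06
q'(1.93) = -13.83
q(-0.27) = 6.73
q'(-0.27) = -24.78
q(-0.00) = 0.00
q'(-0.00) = -25.00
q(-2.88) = 48.11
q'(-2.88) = -0.12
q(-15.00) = -3000.00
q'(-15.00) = 650.00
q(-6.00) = -66.00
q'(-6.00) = 83.00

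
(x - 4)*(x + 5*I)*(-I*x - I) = -I*x^3 + 5*x^2 + 3*I*x^2 - 15*x + 4*I*x - 20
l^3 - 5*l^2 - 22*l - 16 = (l - 8)*(l + 1)*(l + 2)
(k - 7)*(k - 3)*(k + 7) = k^3 - 3*k^2 - 49*k + 147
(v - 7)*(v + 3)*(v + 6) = v^3 + 2*v^2 - 45*v - 126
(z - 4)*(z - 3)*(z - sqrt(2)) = z^3 - 7*z^2 - sqrt(2)*z^2 + 7*sqrt(2)*z + 12*z - 12*sqrt(2)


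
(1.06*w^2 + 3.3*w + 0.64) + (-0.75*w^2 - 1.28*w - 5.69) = 0.31*w^2 + 2.02*w - 5.05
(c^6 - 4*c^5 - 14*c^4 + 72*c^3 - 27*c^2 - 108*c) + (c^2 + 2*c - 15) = c^6 - 4*c^5 - 14*c^4 + 72*c^3 - 26*c^2 - 106*c - 15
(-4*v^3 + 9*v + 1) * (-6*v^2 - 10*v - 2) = 24*v^5 + 40*v^4 - 46*v^3 - 96*v^2 - 28*v - 2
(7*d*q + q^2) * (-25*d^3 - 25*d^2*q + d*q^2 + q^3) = -175*d^4*q - 200*d^3*q^2 - 18*d^2*q^3 + 8*d*q^4 + q^5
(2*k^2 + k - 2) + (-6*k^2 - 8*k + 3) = -4*k^2 - 7*k + 1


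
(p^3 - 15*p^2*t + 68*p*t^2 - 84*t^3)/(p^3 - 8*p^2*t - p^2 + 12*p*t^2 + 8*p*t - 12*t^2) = (p - 7*t)/(p - 1)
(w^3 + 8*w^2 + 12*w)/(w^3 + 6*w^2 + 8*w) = (w + 6)/(w + 4)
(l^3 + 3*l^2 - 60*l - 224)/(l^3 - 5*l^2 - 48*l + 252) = (l^2 - 4*l - 32)/(l^2 - 12*l + 36)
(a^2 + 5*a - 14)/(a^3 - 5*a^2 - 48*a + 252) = (a - 2)/(a^2 - 12*a + 36)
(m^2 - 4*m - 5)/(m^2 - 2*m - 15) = (m + 1)/(m + 3)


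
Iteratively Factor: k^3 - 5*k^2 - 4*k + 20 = (k - 5)*(k^2 - 4) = (k - 5)*(k - 2)*(k + 2)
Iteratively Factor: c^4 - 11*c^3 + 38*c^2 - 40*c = (c - 5)*(c^3 - 6*c^2 + 8*c) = (c - 5)*(c - 2)*(c^2 - 4*c) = c*(c - 5)*(c - 2)*(c - 4)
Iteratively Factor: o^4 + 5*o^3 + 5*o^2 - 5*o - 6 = (o + 1)*(o^3 + 4*o^2 + o - 6) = (o + 1)*(o + 2)*(o^2 + 2*o - 3) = (o + 1)*(o + 2)*(o + 3)*(o - 1)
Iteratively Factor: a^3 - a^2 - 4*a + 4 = (a - 1)*(a^2 - 4) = (a - 2)*(a - 1)*(a + 2)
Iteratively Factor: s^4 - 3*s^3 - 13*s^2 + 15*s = (s + 3)*(s^3 - 6*s^2 + 5*s) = s*(s + 3)*(s^2 - 6*s + 5) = s*(s - 5)*(s + 3)*(s - 1)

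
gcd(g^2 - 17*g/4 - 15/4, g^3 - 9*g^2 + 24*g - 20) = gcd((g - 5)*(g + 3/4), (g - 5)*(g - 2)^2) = g - 5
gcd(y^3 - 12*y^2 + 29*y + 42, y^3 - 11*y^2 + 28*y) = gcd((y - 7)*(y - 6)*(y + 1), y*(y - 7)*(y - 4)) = y - 7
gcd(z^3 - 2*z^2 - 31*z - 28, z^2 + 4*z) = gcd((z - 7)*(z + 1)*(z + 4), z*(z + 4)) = z + 4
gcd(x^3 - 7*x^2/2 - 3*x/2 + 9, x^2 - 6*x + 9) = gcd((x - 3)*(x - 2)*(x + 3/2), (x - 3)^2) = x - 3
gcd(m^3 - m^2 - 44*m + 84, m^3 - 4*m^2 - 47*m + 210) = m^2 + m - 42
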